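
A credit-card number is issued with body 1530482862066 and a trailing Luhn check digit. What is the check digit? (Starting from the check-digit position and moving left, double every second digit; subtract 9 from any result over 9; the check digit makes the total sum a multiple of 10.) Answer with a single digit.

5

Partial digits right→left: 6 6 0 2 6 8 2 8 4 0 3 5 1
Double every second digit counting from the check-digit position (so the 1st, 3rd, 5th, ... of the partial from the right).
  doubled (with −9 where >9): 3 0 3 4 8 6 2 → sum 26
  kept as-is: 6 2 8 8 0 5 → sum 29
Total = 26 + 29 = 55.
Check digit = (10 − (55 mod 10)) mod 10 = 5.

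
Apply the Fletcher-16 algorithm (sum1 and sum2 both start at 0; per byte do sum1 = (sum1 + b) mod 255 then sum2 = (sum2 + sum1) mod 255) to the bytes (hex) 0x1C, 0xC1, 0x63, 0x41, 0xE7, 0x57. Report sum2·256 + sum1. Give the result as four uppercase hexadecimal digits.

E9C1

Running sums (mod 255):
  after byte 0 (0x1C): sum1=28, sum2=28
  after byte 1 (0xC1): sum1=221, sum2=249
  after byte 2 (0x63): sum1=65, sum2=59
  after byte 3 (0x41): sum1=130, sum2=189
  after byte 4 (0xE7): sum1=106, sum2=40
  after byte 5 (0x57): sum1=193, sum2=233
Checksum = sum2·256 + sum1 = 233·256 + 193 = 59841 = 0xE9C1.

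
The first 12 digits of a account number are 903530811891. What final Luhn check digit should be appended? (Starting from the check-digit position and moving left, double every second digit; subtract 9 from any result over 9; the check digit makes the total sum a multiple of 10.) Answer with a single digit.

Partial digits right→left: 1 9 8 1 1 8 0 3 5 3 0 9
Double every second digit counting from the check-digit position (so the 1st, 3rd, 5th, ... of the partial from the right).
  doubled (with −9 where >9): 2 7 2 0 1 0 → sum 12
  kept as-is: 9 1 8 3 3 9 → sum 33
Total = 12 + 33 = 45.
Check digit = (10 − (45 mod 10)) mod 10 = 5.

5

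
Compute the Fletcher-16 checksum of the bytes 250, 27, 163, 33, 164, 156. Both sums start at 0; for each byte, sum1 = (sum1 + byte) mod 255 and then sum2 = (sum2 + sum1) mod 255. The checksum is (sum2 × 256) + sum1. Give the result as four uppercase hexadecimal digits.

411C

Running sums (mod 255):
  after byte 0 (250): sum1=250, sum2=250
  after byte 1 (27): sum1=22, sum2=17
  after byte 2 (163): sum1=185, sum2=202
  after byte 3 (33): sum1=218, sum2=165
  after byte 4 (164): sum1=127, sum2=37
  after byte 5 (156): sum1=28, sum2=65
Checksum = sum2·256 + sum1 = 65·256 + 28 = 16668 = 0x411C.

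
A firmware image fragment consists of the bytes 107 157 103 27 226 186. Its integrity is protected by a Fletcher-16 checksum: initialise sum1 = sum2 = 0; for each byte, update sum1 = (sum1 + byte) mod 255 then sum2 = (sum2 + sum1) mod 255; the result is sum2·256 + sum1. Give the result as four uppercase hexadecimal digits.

0829

Running sums (mod 255):
  after byte 0 (107): sum1=107, sum2=107
  after byte 1 (157): sum1=9, sum2=116
  after byte 2 (103): sum1=112, sum2=228
  after byte 3 (27): sum1=139, sum2=112
  after byte 4 (226): sum1=110, sum2=222
  after byte 5 (186): sum1=41, sum2=8
Checksum = sum2·256 + sum1 = 8·256 + 41 = 2089 = 0x0829.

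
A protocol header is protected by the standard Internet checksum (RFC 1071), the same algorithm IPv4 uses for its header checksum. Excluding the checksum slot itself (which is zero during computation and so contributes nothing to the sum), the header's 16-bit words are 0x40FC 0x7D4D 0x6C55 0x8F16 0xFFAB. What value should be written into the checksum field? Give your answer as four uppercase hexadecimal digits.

469E

One's-complement addition (fold any carry out of bit 15 back into bit 0):
  0x40FC + 0x7D4D = 0x0BE49
  0xBE49 + 0x6C55 = 0x12A9E → wrap carry → 0x2A9F
  0x2A9F + 0x8F16 = 0x0B9B5
  0xB9B5 + 0xFFAB = 0x1B960 → wrap carry → 0xB961
One's-complement sum = 0xB961.
Checksum = ~0xB961 & 0xFFFF = 0x469E.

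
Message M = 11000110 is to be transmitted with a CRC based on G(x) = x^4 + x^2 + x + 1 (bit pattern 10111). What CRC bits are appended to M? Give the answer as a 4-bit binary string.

1010

Append 4 zeros: 110001100000. Divide by 10111 (XOR where the leading bit is 1):
  pos 0: 11000 XOR 10111 = 01111
  pos 1: 11111 XOR 10111 = 01000
  pos 2: 10001 XOR 10111 = 00110
  pos 4: 11000 XOR 10111 = 01111
  pos 5: 11110 XOR 10111 = 01001
  pos 6: 10010 XOR 10111 = 00101
Remainder (last 4 bits) = 1010. This is the CRC / FCS.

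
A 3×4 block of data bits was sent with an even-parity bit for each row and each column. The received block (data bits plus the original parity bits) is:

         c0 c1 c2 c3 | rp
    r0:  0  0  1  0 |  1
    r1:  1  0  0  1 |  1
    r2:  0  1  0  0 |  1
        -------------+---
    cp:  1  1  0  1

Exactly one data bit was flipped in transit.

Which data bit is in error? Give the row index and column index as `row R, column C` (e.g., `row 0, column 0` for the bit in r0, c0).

Recompute each row's even parity and compare to rp:
  r0: data parity 1, sent rp 1 → ok
  r1: data parity 0, sent rp 1 → mismatch
  r2: data parity 1, sent rp 1 → ok
Recompute each column's even parity and compare to cp:
  c0: data parity 1, sent cp 1 → ok
  c1: data parity 1, sent cp 1 → ok
  c2: data parity 1, sent cp 0 → mismatch
  c3: data parity 1, sent cp 1 → ok
Exactly one row (r1) and one column (c2) fail → the flipped bit is at their intersection.

row 1, column 2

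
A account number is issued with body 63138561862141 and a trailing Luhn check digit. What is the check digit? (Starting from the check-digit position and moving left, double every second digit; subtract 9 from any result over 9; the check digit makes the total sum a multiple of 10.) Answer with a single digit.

Partial digits right→left: 1 4 1 2 6 8 1 6 5 8 3 1 3 6
Double every second digit counting from the check-digit position (so the 1st, 3rd, 5th, ... of the partial from the right).
  doubled (with −9 where >9): 2 2 3 2 1 6 6 → sum 22
  kept as-is: 4 2 8 6 8 1 6 → sum 35
Total = 22 + 35 = 57.
Check digit = (10 − (57 mod 10)) mod 10 = 3.

3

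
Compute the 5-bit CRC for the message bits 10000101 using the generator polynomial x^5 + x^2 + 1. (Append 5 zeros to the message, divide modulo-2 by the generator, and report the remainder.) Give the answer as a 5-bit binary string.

Append 5 zeros: 1000010100000. Divide by 100101 (XOR where the leading bit is 1):
  pos 0: 100001 XOR 100101 = 000100
  pos 3: 100010 XOR 100101 = 000111
  pos 6: 111000 XOR 100101 = 011101
  pos 7: 111010 XOR 100101 = 011111
Remainder (last 5 bits) = 11111. This is the CRC / FCS.

11111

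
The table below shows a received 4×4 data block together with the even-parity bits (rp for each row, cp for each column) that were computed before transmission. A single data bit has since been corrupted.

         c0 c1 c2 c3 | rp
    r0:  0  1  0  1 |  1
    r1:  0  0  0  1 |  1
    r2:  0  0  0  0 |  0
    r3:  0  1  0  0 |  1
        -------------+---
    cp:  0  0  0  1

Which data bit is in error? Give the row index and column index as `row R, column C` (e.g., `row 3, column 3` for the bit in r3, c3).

Recompute each row's even parity and compare to rp:
  r0: data parity 0, sent rp 1 → mismatch
  r1: data parity 1, sent rp 1 → ok
  r2: data parity 0, sent rp 0 → ok
  r3: data parity 1, sent rp 1 → ok
Recompute each column's even parity and compare to cp:
  c0: data parity 0, sent cp 0 → ok
  c1: data parity 0, sent cp 0 → ok
  c2: data parity 0, sent cp 0 → ok
  c3: data parity 0, sent cp 1 → mismatch
Exactly one row (r0) and one column (c3) fail → the flipped bit is at their intersection.

row 0, column 3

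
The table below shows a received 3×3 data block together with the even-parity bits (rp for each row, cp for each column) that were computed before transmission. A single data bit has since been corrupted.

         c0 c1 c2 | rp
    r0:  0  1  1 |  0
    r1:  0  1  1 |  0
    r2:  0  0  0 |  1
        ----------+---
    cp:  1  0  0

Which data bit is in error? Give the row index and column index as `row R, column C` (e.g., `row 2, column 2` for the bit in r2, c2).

row 2, column 0

Recompute each row's even parity and compare to rp:
  r0: data parity 0, sent rp 0 → ok
  r1: data parity 0, sent rp 0 → ok
  r2: data parity 0, sent rp 1 → mismatch
Recompute each column's even parity and compare to cp:
  c0: data parity 0, sent cp 1 → mismatch
  c1: data parity 0, sent cp 0 → ok
  c2: data parity 0, sent cp 0 → ok
Exactly one row (r2) and one column (c0) fail → the flipped bit is at their intersection.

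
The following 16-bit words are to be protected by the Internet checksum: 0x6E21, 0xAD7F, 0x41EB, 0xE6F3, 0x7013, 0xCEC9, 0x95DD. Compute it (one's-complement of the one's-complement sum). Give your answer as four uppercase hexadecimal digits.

One's-complement addition (fold any carry out of bit 15 back into bit 0):
  0x6E21 + 0xAD7F = 0x11BA0 → wrap carry → 0x1BA1
  0x1BA1 + 0x41EB = 0x05D8C
  0x5D8C + 0xE6F3 = 0x1447F → wrap carry → 0x4480
  0x4480 + 0x7013 = 0x0B493
  0xB493 + 0xCEC9 = 0x1835C → wrap carry → 0x835D
  0x835D + 0x95DD = 0x1193A → wrap carry → 0x193B
One's-complement sum = 0x193B.
Checksum = ~0x193B & 0xFFFF = 0xE6C4.

E6C4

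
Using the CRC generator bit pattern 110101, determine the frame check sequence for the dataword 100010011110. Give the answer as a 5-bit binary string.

Append 5 zeros: 10001001111000000. Divide by 110101 (XOR where the leading bit is 1):
  pos 0: 100010 XOR 110101 = 010111
  pos 1: 101110 XOR 110101 = 011011
  pos 2: 110111 XOR 110101 = 000010
  pos 6: 101110 XOR 110101 = 011011
  pos 7: 110110 XOR 110101 = 000011
  pos 11: 110000 XOR 110101 = 000101
Remainder (last 5 bits) = 00101. This is the CRC / FCS.

00101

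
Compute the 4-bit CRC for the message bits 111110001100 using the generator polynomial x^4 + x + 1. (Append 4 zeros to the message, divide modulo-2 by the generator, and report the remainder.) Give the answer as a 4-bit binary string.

Append 4 zeros: 1111100011000000. Divide by 10011 (XOR where the leading bit is 1):
  pos 0: 11111 XOR 10011 = 01100
  pos 1: 11000 XOR 10011 = 01011
  pos 2: 10110 XOR 10011 = 00101
  pos 4: 10101 XOR 10011 = 00110
  pos 6: 11010 XOR 10011 = 01001
  pos 7: 10010 XOR 10011 = 00001
  pos 11: 10000 XOR 10011 = 00011
Remainder (last 4 bits) = 0011. This is the CRC / FCS.

0011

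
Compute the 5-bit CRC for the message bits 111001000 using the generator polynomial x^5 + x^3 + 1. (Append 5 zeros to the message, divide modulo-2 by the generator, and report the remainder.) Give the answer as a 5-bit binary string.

11110

Append 5 zeros: 11100100000000. Divide by 101001 (XOR where the leading bit is 1):
  pos 0: 111001 XOR 101001 = 010000
  pos 1: 100000 XOR 101001 = 001001
  pos 3: 100100 XOR 101001 = 001101
  pos 5: 110100 XOR 101001 = 011101
  pos 6: 111010 XOR 101001 = 010011
  pos 7: 100110 XOR 101001 = 001111
Remainder (last 5 bits) = 11110. This is the CRC / FCS.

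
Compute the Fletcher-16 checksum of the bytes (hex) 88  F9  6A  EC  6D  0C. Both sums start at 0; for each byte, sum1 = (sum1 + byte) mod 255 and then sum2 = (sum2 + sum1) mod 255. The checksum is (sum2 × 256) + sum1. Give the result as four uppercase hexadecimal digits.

6C53

Running sums (mod 255):
  after byte 0 (88): sum1=136, sum2=136
  after byte 1 (F9): sum1=130, sum2=11
  after byte 2 (6A): sum1=236, sum2=247
  after byte 3 (EC): sum1=217, sum2=209
  after byte 4 (6D): sum1=71, sum2=25
  after byte 5 (0C): sum1=83, sum2=108
Checksum = sum2·256 + sum1 = 108·256 + 83 = 27731 = 0x6C53.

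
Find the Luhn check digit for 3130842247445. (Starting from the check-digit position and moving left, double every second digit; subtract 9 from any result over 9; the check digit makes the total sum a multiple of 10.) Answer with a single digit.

Partial digits right→left: 5 4 4 7 4 2 2 4 8 0 3 1 3
Double every second digit counting from the check-digit position (so the 1st, 3rd, 5th, ... of the partial from the right).
  doubled (with −9 where >9): 1 8 8 4 7 6 6 → sum 40
  kept as-is: 4 7 2 4 0 1 → sum 18
Total = 40 + 18 = 58.
Check digit = (10 − (58 mod 10)) mod 10 = 2.

2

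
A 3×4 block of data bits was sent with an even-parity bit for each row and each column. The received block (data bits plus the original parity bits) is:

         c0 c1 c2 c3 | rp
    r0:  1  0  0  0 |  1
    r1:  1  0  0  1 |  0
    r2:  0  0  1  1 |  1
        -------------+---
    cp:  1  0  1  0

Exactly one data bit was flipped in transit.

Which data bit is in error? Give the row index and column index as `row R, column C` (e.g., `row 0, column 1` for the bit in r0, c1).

row 2, column 0

Recompute each row's even parity and compare to rp:
  r0: data parity 1, sent rp 1 → ok
  r1: data parity 0, sent rp 0 → ok
  r2: data parity 0, sent rp 1 → mismatch
Recompute each column's even parity and compare to cp:
  c0: data parity 0, sent cp 1 → mismatch
  c1: data parity 0, sent cp 0 → ok
  c2: data parity 1, sent cp 1 → ok
  c3: data parity 0, sent cp 0 → ok
Exactly one row (r2) and one column (c0) fail → the flipped bit is at their intersection.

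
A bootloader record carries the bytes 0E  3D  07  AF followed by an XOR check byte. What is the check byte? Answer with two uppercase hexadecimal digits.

9B

XOR the bytes together:
  start with 0x0E
  0x0E ⊕ 0x3D = 0x33
  0x33 ⊕ 0x07 = 0x34
  0x34 ⊕ 0xAF = 0x9B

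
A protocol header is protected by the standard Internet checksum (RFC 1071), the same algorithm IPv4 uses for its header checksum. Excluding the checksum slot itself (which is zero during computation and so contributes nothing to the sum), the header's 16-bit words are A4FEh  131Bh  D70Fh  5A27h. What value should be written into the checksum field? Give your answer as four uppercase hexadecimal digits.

One's-complement addition (fold any carry out of bit 15 back into bit 0):
  0xA4FE + 0x131B = 0x0B819
  0xB819 + 0xD70F = 0x18F28 → wrap carry → 0x8F29
  0x8F29 + 0x5A27 = 0x0E950
One's-complement sum = 0xE950.
Checksum = ~0xE950 & 0xFFFF = 0x16AF.

16AF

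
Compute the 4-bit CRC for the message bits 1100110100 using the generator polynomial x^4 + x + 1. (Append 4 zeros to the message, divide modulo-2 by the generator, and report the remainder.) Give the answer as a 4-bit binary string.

0001

Append 4 zeros: 11001101000000. Divide by 10011 (XOR where the leading bit is 1):
  pos 0: 11001 XOR 10011 = 01010
  pos 1: 10101 XOR 10011 = 00110
  pos 3: 11001 XOR 10011 = 01010
  pos 4: 10100 XOR 10011 = 00111
  pos 6: 11100 XOR 10011 = 01111
  pos 7: 11110 XOR 10011 = 01101
  pos 8: 11010 XOR 10011 = 01001
  pos 9: 10010 XOR 10011 = 00001
Remainder (last 4 bits) = 0001. This is the CRC / FCS.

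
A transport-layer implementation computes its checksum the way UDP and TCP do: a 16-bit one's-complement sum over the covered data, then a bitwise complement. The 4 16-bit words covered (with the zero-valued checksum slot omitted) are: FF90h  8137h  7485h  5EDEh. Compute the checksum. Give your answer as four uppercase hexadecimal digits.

One's-complement addition (fold any carry out of bit 15 back into bit 0):
  0xFF90 + 0x8137 = 0x180C7 → wrap carry → 0x80C8
  0x80C8 + 0x7485 = 0x0F54D
  0xF54D + 0x5EDE = 0x1542B → wrap carry → 0x542C
One's-complement sum = 0x542C.
Checksum = ~0x542C & 0xFFFF = 0xABD3.

ABD3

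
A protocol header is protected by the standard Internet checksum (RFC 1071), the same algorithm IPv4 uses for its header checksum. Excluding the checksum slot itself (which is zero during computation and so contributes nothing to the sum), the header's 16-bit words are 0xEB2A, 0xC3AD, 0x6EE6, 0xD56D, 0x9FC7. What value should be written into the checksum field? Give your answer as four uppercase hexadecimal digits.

One's-complement addition (fold any carry out of bit 15 back into bit 0):
  0xEB2A + 0xC3AD = 0x1AED7 → wrap carry → 0xAED8
  0xAED8 + 0x6EE6 = 0x11DBE → wrap carry → 0x1DBF
  0x1DBF + 0xD56D = 0x0F32C
  0xF32C + 0x9FC7 = 0x192F3 → wrap carry → 0x92F4
One's-complement sum = 0x92F4.
Checksum = ~0x92F4 & 0xFFFF = 0x6D0B.

6D0B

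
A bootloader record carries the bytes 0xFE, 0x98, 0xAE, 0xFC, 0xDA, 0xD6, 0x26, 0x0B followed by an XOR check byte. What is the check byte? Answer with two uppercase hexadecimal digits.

15

XOR the bytes together:
  start with 0xFE
  0xFE ⊕ 0x98 = 0x66
  0x66 ⊕ 0xAE = 0xC8
  0xC8 ⊕ 0xFC = 0x34
  0x34 ⊕ 0xDA = 0xEE
  0xEE ⊕ 0xD6 = 0x38
  0x38 ⊕ 0x26 = 0x1E
  0x1E ⊕ 0x0B = 0x15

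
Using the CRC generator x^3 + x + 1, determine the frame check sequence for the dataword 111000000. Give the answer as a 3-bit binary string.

001

Append 3 zeros: 111000000000. Divide by 1011 (XOR where the leading bit is 1):
  pos 0: 1110 XOR 1011 = 0101
  pos 1: 1010 XOR 1011 = 0001
  pos 4: 1000 XOR 1011 = 0011
  pos 6: 1100 XOR 1011 = 0111
  pos 7: 1110 XOR 1011 = 0101
  pos 8: 1010 XOR 1011 = 0001
Remainder (last 3 bits) = 001. This is the CRC / FCS.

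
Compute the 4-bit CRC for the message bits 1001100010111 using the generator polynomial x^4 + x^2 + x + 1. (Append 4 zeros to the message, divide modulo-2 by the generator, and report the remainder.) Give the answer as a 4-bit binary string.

Append 4 zeros: 10011000101110000. Divide by 10111 (XOR where the leading bit is 1):
  pos 0: 10011 XOR 10111 = 00100
  pos 2: 10000 XOR 10111 = 00111
  pos 4: 11101 XOR 10111 = 01010
  pos 5: 10100 XOR 10111 = 00011
  pos 8: 11111 XOR 10111 = 01000
  pos 9: 10000 XOR 10111 = 00111
  pos 11: 11100 XOR 10111 = 01011
  pos 12: 10110 XOR 10111 = 00001
Remainder (last 4 bits) = 0001. This is the CRC / FCS.

0001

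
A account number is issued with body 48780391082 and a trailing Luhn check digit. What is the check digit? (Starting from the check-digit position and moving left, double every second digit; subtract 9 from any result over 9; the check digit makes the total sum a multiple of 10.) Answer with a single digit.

Partial digits right→left: 2 8 0 1 9 3 0 8 7 8 4
Double every second digit counting from the check-digit position (so the 1st, 3rd, 5th, ... of the partial from the right).
  doubled (with −9 where >9): 4 0 9 0 5 8 → sum 26
  kept as-is: 8 1 3 8 8 → sum 28
Total = 26 + 28 = 54.
Check digit = (10 − (54 mod 10)) mod 10 = 6.

6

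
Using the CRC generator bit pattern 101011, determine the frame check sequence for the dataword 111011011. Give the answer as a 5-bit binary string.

Append 5 zeros: 11101101100000. Divide by 101011 (XOR where the leading bit is 1):
  pos 0: 111011 XOR 101011 = 010000
  pos 1: 100000 XOR 101011 = 001011
  pos 3: 101111 XOR 101011 = 000100
  pos 6: 100000 XOR 101011 = 001011
  pos 8: 101100 XOR 101011 = 000111
Remainder (last 5 bits) = 00111. This is the CRC / FCS.

00111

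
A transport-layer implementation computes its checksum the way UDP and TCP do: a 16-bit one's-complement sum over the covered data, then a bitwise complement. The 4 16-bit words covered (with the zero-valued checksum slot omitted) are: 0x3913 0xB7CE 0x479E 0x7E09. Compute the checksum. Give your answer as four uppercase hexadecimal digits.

4976

One's-complement addition (fold any carry out of bit 15 back into bit 0):
  0x3913 + 0xB7CE = 0x0F0E1
  0xF0E1 + 0x479E = 0x1387F → wrap carry → 0x3880
  0x3880 + 0x7E09 = 0x0B689
One's-complement sum = 0xB689.
Checksum = ~0xB689 & 0xFFFF = 0x4976.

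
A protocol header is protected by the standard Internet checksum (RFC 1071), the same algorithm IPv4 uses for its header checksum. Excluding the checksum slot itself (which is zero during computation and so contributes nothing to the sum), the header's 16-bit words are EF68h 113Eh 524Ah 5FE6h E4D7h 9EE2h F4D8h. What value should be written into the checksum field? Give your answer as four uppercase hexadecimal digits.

D494

One's-complement addition (fold any carry out of bit 15 back into bit 0):
  0xEF68 + 0x113E = 0x100A6 → wrap carry → 0x00A7
  0x00A7 + 0x524A = 0x052F1
  0x52F1 + 0x5FE6 = 0x0B2D7
  0xB2D7 + 0xE4D7 = 0x197AE → wrap carry → 0x97AF
  0x97AF + 0x9EE2 = 0x13691 → wrap carry → 0x3692
  0x3692 + 0xF4D8 = 0x12B6A → wrap carry → 0x2B6B
One's-complement sum = 0x2B6B.
Checksum = ~0x2B6B & 0xFFFF = 0xD494.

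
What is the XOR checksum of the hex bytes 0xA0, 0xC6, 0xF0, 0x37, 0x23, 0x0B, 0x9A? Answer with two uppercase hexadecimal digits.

13

XOR the bytes together:
  start with 0xA0
  0xA0 ⊕ 0xC6 = 0x66
  0x66 ⊕ 0xF0 = 0x96
  0x96 ⊕ 0x37 = 0xA1
  0xA1 ⊕ 0x23 = 0x82
  0x82 ⊕ 0x0B = 0x89
  0x89 ⊕ 0x9A = 0x13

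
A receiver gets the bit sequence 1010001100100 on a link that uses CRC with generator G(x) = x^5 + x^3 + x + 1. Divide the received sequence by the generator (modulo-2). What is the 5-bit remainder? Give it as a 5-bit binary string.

10000

Modulo-2 division of 1010001100100 by 101011:
  pos 0: 101000 XOR 101011 = 000011
  pos 4: 111100 XOR 101011 = 010111
  pos 5: 101111 XOR 101011 = 000100
Remainder = 10000 (nonzero — an error is detected).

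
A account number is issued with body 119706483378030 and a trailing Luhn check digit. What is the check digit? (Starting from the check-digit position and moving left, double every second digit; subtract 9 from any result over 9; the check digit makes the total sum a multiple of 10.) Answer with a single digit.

Partial digits right→left: 0 3 0 8 7 3 3 8 4 6 0 7 9 1 1
Double every second digit counting from the check-digit position (so the 1st, 3rd, 5th, ... of the partial from the right).
  doubled (with −9 where >9): 0 0 5 6 8 0 9 2 → sum 30
  kept as-is: 3 8 3 8 6 7 1 → sum 36
Total = 30 + 36 = 66.
Check digit = (10 − (66 mod 10)) mod 10 = 4.

4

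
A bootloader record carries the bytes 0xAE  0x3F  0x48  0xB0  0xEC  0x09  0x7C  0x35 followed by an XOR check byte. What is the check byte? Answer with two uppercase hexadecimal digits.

C5

XOR the bytes together:
  start with 0xAE
  0xAE ⊕ 0x3F = 0x91
  0x91 ⊕ 0x48 = 0xD9
  0xD9 ⊕ 0xB0 = 0x69
  0x69 ⊕ 0xEC = 0x85
  0x85 ⊕ 0x09 = 0x8C
  0x8C ⊕ 0x7C = 0xF0
  0xF0 ⊕ 0x35 = 0xC5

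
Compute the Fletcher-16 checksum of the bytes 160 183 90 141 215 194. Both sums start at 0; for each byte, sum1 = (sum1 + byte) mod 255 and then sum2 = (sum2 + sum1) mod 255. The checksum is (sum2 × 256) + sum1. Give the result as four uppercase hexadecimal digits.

Running sums (mod 255):
  after byte 0 (160): sum1=160, sum2=160
  after byte 1 (183): sum1=88, sum2=248
  after byte 2 (90): sum1=178, sum2=171
  after byte 3 (141): sum1=64, sum2=235
  after byte 4 (215): sum1=24, sum2=4
  after byte 5 (194): sum1=218, sum2=222
Checksum = sum2·256 + sum1 = 222·256 + 218 = 57050 = 0xDEDA.

DEDA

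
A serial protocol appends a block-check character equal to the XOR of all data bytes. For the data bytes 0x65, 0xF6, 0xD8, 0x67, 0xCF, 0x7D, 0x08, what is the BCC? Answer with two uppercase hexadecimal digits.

96

XOR the bytes together:
  start with 0x65
  0x65 ⊕ 0xF6 = 0x93
  0x93 ⊕ 0xD8 = 0x4B
  0x4B ⊕ 0x67 = 0x2C
  0x2C ⊕ 0xCF = 0xE3
  0xE3 ⊕ 0x7D = 0x9E
  0x9E ⊕ 0x08 = 0x96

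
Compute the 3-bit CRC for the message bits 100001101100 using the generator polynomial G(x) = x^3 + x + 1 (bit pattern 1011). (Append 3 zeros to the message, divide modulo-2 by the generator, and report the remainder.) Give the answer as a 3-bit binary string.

101

Append 3 zeros: 100001101100000. Divide by 1011 (XOR where the leading bit is 1):
  pos 0: 1000 XOR 1011 = 0011
  pos 2: 1101 XOR 1011 = 0110
  pos 3: 1101 XOR 1011 = 0110
  pos 4: 1100 XOR 1011 = 0111
  pos 5: 1111 XOR 1011 = 0100
  pos 6: 1001 XOR 1011 = 0010
  pos 8: 1000 XOR 1011 = 0011
  pos 10: 1100 XOR 1011 = 0111
  pos 11: 1110 XOR 1011 = 0101
Remainder (last 3 bits) = 101. This is the CRC / FCS.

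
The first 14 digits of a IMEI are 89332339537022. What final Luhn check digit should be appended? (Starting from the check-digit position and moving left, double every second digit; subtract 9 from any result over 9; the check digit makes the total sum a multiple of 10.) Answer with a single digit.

Partial digits right→left: 2 2 0 7 3 5 9 3 3 2 3 3 9 8
Double every second digit counting from the check-digit position (so the 1st, 3rd, 5th, ... of the partial from the right).
  doubled (with −9 where >9): 4 0 6 9 6 6 9 → sum 40
  kept as-is: 2 7 5 3 2 3 8 → sum 30
Total = 40 + 30 = 70.
Check digit = (10 − (70 mod 10)) mod 10 = 0.

0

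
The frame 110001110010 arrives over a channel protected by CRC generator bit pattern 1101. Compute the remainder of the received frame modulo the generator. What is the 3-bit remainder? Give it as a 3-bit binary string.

010

Modulo-2 division of 110001110010 by 1101:
  pos 0: 1100 XOR 1101 = 0001
  pos 3: 1011 XOR 1101 = 0110
  pos 4: 1101 XOR 1101 = 0000
Remainder = 010 (nonzero — an error is detected).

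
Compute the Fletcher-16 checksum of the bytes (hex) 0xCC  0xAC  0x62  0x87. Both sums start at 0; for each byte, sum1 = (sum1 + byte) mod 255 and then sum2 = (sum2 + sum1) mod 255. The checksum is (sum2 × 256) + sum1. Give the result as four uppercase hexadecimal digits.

8563

Running sums (mod 255):
  after byte 0 (0xCC): sum1=204, sum2=204
  after byte 1 (0xAC): sum1=121, sum2=70
  after byte 2 (0x62): sum1=219, sum2=34
  after byte 3 (0x87): sum1=99, sum2=133
Checksum = sum2·256 + sum1 = 133·256 + 99 = 34147 = 0x8563.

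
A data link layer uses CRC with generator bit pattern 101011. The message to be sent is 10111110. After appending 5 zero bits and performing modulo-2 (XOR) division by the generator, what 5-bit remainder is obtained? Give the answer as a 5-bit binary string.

Append 5 zeros: 1011111000000. Divide by 101011 (XOR where the leading bit is 1):
  pos 0: 101111 XOR 101011 = 000100
  pos 3: 100100 XOR 101011 = 001111
  pos 5: 111100 XOR 101011 = 010111
  pos 6: 101110 XOR 101011 = 000101
Remainder (last 5 bits) = 01010. This is the CRC / FCS.

01010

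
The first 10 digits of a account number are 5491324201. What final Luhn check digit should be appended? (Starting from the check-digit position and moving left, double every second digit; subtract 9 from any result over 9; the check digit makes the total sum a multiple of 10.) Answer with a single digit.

9

Partial digits right→left: 1 0 2 4 2 3 1 9 4 5
Double every second digit counting from the check-digit position (so the 1st, 3rd, 5th, ... of the partial from the right).
  doubled (with −9 where >9): 2 4 4 2 8 → sum 20
  kept as-is: 0 4 3 9 5 → sum 21
Total = 20 + 21 = 41.
Check digit = (10 − (41 mod 10)) mod 10 = 9.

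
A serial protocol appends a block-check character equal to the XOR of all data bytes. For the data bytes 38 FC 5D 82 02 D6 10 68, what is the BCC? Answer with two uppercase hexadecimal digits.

B7

XOR the bytes together:
  start with 0x38
  0x38 ⊕ 0xFC = 0xC4
  0xC4 ⊕ 0x5D = 0x99
  0x99 ⊕ 0x82 = 0x1B
  0x1B ⊕ 0x02 = 0x19
  0x19 ⊕ 0xD6 = 0xCF
  0xCF ⊕ 0x10 = 0xDF
  0xDF ⊕ 0x68 = 0xB7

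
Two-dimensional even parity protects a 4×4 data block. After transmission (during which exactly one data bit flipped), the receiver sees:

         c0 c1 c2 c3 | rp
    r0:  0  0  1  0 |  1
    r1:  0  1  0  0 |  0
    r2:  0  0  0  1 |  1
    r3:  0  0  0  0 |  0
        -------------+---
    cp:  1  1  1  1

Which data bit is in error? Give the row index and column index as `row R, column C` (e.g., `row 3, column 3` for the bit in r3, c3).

row 1, column 0

Recompute each row's even parity and compare to rp:
  r0: data parity 1, sent rp 1 → ok
  r1: data parity 1, sent rp 0 → mismatch
  r2: data parity 1, sent rp 1 → ok
  r3: data parity 0, sent rp 0 → ok
Recompute each column's even parity and compare to cp:
  c0: data parity 0, sent cp 1 → mismatch
  c1: data parity 1, sent cp 1 → ok
  c2: data parity 1, sent cp 1 → ok
  c3: data parity 1, sent cp 1 → ok
Exactly one row (r1) and one column (c0) fail → the flipped bit is at their intersection.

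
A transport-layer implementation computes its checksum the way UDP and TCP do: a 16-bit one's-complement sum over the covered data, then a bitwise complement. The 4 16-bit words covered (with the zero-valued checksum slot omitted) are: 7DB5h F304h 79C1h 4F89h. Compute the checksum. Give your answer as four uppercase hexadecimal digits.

C5FA

One's-complement addition (fold any carry out of bit 15 back into bit 0):
  0x7DB5 + 0xF304 = 0x170B9 → wrap carry → 0x70BA
  0x70BA + 0x79C1 = 0x0EA7B
  0xEA7B + 0x4F89 = 0x13A04 → wrap carry → 0x3A05
One's-complement sum = 0x3A05.
Checksum = ~0x3A05 & 0xFFFF = 0xC5FA.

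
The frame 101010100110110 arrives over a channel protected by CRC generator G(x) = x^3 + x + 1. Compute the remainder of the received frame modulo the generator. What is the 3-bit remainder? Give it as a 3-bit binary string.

Modulo-2 division of 101010100110110 by 1011:
  pos 0: 1010 XOR 1011 = 0001
  pos 3: 1101 XOR 1011 = 0110
  pos 4: 1100 XOR 1011 = 0111
  pos 5: 1110 XOR 1011 = 0101
  pos 6: 1011 XOR 1011 = 0000
  pos 10: 1011 XOR 1011 = 0000
Remainder = 000 (zero — the frame passes the CRC check).

000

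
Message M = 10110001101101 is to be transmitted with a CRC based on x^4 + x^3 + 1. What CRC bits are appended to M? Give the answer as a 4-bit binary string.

Append 4 zeros: 101100011011010000. Divide by 11001 (XOR where the leading bit is 1):
  pos 0: 10110 XOR 11001 = 01111
  pos 1: 11110 XOR 11001 = 00111
  pos 3: 11101 XOR 11001 = 00100
  pos 5: 10010 XOR 11001 = 01011
  pos 6: 10111 XOR 11001 = 01110
  pos 7: 11101 XOR 11001 = 00100
  pos 9: 10001 XOR 11001 = 01000
  pos 10: 10000 XOR 11001 = 01001
  pos 11: 10010 XOR 11001 = 01011
  pos 12: 10110 XOR 11001 = 01111
  pos 13: 11110 XOR 11001 = 00111
Remainder (last 4 bits) = 0111. This is the CRC / FCS.

0111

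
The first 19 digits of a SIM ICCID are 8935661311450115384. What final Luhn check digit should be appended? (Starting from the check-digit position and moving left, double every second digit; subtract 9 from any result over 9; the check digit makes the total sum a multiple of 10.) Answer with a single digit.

3

Partial digits right→left: 4 8 3 5 1 1 0 5 4 1 1 3 1 6 6 5 3 9 8
Double every second digit counting from the check-digit position (so the 1st, 3rd, 5th, ... of the partial from the right).
  doubled (with −9 where >9): 8 6 2 0 8 2 2 3 6 7 → sum 44
  kept as-is: 8 5 1 5 1 3 6 5 9 → sum 43
Total = 44 + 43 = 87.
Check digit = (10 − (87 mod 10)) mod 10 = 3.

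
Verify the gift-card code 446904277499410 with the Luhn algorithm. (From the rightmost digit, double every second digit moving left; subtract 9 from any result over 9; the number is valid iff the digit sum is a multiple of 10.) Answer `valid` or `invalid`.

From the right, keep odd positions and double even positions (subtract 9 from any doubled value over 9):
  doubled (positions 2,4,...): 2 9 8 5 8 9 8 → sum 49
  kept (positions 1,3,...): 0 4 9 7 2 0 6 4 → sum 32
Total = 81.
81 mod 10 = 1, so the number is invalid.

invalid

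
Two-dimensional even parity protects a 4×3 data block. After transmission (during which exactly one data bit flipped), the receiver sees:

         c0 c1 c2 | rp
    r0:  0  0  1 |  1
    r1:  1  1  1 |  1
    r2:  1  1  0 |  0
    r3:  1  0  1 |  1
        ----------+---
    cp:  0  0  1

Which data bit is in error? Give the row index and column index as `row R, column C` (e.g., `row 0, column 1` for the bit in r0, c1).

row 3, column 0

Recompute each row's even parity and compare to rp:
  r0: data parity 1, sent rp 1 → ok
  r1: data parity 1, sent rp 1 → ok
  r2: data parity 0, sent rp 0 → ok
  r3: data parity 0, sent rp 1 → mismatch
Recompute each column's even parity and compare to cp:
  c0: data parity 1, sent cp 0 → mismatch
  c1: data parity 0, sent cp 0 → ok
  c2: data parity 1, sent cp 1 → ok
Exactly one row (r3) and one column (c0) fail → the flipped bit is at their intersection.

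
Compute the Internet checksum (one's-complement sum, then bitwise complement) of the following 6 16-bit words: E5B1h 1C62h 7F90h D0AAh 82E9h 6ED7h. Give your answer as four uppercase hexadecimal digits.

One's-complement addition (fold any carry out of bit 15 back into bit 0):
  0xE5B1 + 0x1C62 = 0x10213 → wrap carry → 0x0214
  0x0214 + 0x7F90 = 0x081A4
  0x81A4 + 0xD0AA = 0x1524E → wrap carry → 0x524F
  0x524F + 0x82E9 = 0x0D538
  0xD538 + 0x6ED7 = 0x1440F → wrap carry → 0x4410
One's-complement sum = 0x4410.
Checksum = ~0x4410 & 0xFFFF = 0xBBEF.

BBEF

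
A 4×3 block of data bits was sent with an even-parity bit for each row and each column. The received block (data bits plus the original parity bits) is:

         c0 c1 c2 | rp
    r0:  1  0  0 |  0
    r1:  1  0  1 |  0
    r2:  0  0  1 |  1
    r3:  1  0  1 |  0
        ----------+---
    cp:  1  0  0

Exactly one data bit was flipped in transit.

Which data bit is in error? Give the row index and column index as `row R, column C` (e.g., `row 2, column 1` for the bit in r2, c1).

row 0, column 2

Recompute each row's even parity and compare to rp:
  r0: data parity 1, sent rp 0 → mismatch
  r1: data parity 0, sent rp 0 → ok
  r2: data parity 1, sent rp 1 → ok
  r3: data parity 0, sent rp 0 → ok
Recompute each column's even parity and compare to cp:
  c0: data parity 1, sent cp 1 → ok
  c1: data parity 0, sent cp 0 → ok
  c2: data parity 1, sent cp 0 → mismatch
Exactly one row (r0) and one column (c2) fail → the flipped bit is at their intersection.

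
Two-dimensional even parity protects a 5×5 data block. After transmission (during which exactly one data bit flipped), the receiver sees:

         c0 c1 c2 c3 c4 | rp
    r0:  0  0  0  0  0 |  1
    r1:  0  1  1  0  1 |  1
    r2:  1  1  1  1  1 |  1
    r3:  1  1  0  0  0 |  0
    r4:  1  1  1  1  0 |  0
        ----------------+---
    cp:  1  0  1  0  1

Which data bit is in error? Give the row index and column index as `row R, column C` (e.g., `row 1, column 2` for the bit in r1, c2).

Recompute each row's even parity and compare to rp:
  r0: data parity 0, sent rp 1 → mismatch
  r1: data parity 1, sent rp 1 → ok
  r2: data parity 1, sent rp 1 → ok
  r3: data parity 0, sent rp 0 → ok
  r4: data parity 0, sent rp 0 → ok
Recompute each column's even parity and compare to cp:
  c0: data parity 1, sent cp 1 → ok
  c1: data parity 0, sent cp 0 → ok
  c2: data parity 1, sent cp 1 → ok
  c3: data parity 0, sent cp 0 → ok
  c4: data parity 0, sent cp 1 → mismatch
Exactly one row (r0) and one column (c4) fail → the flipped bit is at their intersection.

row 0, column 4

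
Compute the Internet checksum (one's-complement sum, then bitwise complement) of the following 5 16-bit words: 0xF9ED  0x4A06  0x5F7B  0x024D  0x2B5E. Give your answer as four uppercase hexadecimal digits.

2EE5

One's-complement addition (fold any carry out of bit 15 back into bit 0):
  0xF9ED + 0x4A06 = 0x143F3 → wrap carry → 0x43F4
  0x43F4 + 0x5F7B = 0x0A36F
  0xA36F + 0x024D = 0x0A5BC
  0xA5BC + 0x2B5E = 0x0D11A
One's-complement sum = 0xD11A.
Checksum = ~0xD11A & 0xFFFF = 0x2EE5.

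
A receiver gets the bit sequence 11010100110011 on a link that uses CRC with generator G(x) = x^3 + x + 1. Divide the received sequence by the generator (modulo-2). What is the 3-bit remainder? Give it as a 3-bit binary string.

001

Modulo-2 division of 11010100110011 by 1011:
  pos 0: 1101 XOR 1011 = 0110
  pos 1: 1100 XOR 1011 = 0111
  pos 2: 1111 XOR 1011 = 0100
  pos 3: 1000 XOR 1011 = 0011
  pos 5: 1101 XOR 1011 = 0110
  pos 6: 1101 XOR 1011 = 0110
  pos 7: 1100 XOR 1011 = 0111
  pos 8: 1110 XOR 1011 = 0101
  pos 9: 1011 XOR 1011 = 0000
Remainder = 001 (nonzero — an error is detected).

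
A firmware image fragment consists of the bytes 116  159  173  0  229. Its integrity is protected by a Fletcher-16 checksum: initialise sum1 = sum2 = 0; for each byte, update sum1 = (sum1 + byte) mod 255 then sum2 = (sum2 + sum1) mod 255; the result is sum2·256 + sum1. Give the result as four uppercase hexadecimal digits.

Running sums (mod 255):
  after byte 0 (116): sum1=116, sum2=116
  after byte 1 (159): sum1=20, sum2=136
  after byte 2 (173): sum1=193, sum2=74
  after byte 3 (0): sum1=193, sum2=12
  after byte 4 (229): sum1=167, sum2=179
Checksum = sum2·256 + sum1 = 179·256 + 167 = 45991 = 0xB3A7.

B3A7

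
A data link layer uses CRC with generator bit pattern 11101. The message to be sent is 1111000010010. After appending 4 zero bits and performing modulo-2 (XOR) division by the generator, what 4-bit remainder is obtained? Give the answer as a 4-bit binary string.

Append 4 zeros: 11110000100100000. Divide by 11101 (XOR where the leading bit is 1):
  pos 0: 11110 XOR 11101 = 00011
  pos 3: 11000 XOR 11101 = 00101
  pos 5: 10110 XOR 11101 = 01011
  pos 6: 10110 XOR 11101 = 01011
  pos 7: 10111 XOR 11101 = 01010
  pos 8: 10100 XOR 11101 = 01001
  pos 9: 10010 XOR 11101 = 01111
  pos 10: 11110 XOR 11101 = 00011
Remainder (last 4 bits) = 1100. This is the CRC / FCS.

1100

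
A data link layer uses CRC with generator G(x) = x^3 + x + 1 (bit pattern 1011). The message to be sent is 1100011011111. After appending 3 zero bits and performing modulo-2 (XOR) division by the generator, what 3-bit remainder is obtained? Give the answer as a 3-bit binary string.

Append 3 zeros: 1100011011111000. Divide by 1011 (XOR where the leading bit is 1):
  pos 0: 1100 XOR 1011 = 0111
  pos 1: 1110 XOR 1011 = 0101
  pos 2: 1011 XOR 1011 = 0000
  pos 6: 1011 XOR 1011 = 0000
  pos 10: 1110 XOR 1011 = 0101
  pos 11: 1010 XOR 1011 = 0001
Remainder (last 3 bits) = 010. This is the CRC / FCS.

010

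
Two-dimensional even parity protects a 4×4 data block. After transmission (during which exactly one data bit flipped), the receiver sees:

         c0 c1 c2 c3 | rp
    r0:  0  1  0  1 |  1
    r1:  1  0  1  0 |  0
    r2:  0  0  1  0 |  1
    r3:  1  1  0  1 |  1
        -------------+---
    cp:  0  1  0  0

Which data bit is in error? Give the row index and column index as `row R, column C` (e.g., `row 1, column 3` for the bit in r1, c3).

Recompute each row's even parity and compare to rp:
  r0: data parity 0, sent rp 1 → mismatch
  r1: data parity 0, sent rp 0 → ok
  r2: data parity 1, sent rp 1 → ok
  r3: data parity 1, sent rp 1 → ok
Recompute each column's even parity and compare to cp:
  c0: data parity 0, sent cp 0 → ok
  c1: data parity 0, sent cp 1 → mismatch
  c2: data parity 0, sent cp 0 → ok
  c3: data parity 0, sent cp 0 → ok
Exactly one row (r0) and one column (c1) fail → the flipped bit is at their intersection.

row 0, column 1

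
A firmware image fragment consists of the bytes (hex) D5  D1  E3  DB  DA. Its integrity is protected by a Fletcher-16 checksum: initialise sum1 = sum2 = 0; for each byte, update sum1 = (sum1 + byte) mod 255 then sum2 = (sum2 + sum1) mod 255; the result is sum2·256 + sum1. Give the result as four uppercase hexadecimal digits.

Running sums (mod 255):
  after byte 0 (D5): sum1=213, sum2=213
  after byte 1 (D1): sum1=167, sum2=125
  after byte 2 (E3): sum1=139, sum2=9
  after byte 3 (DB): sum1=103, sum2=112
  after byte 4 (DA): sum1=66, sum2=178
Checksum = sum2·256 + sum1 = 178·256 + 66 = 45634 = 0xB242.

B242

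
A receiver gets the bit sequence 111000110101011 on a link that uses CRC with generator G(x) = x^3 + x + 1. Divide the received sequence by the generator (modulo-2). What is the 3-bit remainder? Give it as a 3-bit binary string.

111

Modulo-2 division of 111000110101011 by 1011:
  pos 0: 1110 XOR 1011 = 0101
  pos 1: 1010 XOR 1011 = 0001
  pos 4: 1011 XOR 1011 = 0000
  pos 9: 1010 XOR 1011 = 0001
Remainder = 111 (nonzero — an error is detected).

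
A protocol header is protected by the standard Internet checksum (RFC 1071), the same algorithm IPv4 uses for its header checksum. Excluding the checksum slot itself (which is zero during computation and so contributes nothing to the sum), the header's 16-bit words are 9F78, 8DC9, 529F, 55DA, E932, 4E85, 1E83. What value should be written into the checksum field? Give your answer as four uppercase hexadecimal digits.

D408

One's-complement addition (fold any carry out of bit 15 back into bit 0):
  0x9F78 + 0x8DC9 = 0x12D41 → wrap carry → 0x2D42
  0x2D42 + 0x529F = 0x07FE1
  0x7FE1 + 0x55DA = 0x0D5BB
  0xD5BB + 0xE932 = 0x1BEED → wrap carry → 0xBEEE
  0xBEEE + 0x4E85 = 0x10D73 → wrap carry → 0x0D74
  0x0D74 + 0x1E83 = 0x02BF7
One's-complement sum = 0x2BF7.
Checksum = ~0x2BF7 & 0xFFFF = 0xD408.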